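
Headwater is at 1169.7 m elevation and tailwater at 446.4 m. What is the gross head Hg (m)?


Hg = 1169.7 - 446.4 = 723.3000 m


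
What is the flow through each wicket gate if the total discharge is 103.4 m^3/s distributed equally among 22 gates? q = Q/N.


q = 103.4 / 22 = 4.7000 m^3/s


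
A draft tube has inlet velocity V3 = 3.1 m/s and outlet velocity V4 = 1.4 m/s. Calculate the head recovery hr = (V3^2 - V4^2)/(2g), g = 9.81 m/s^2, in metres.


hr = (3.1^2 - 1.4^2) / (2*9.81) = 0.3899 m


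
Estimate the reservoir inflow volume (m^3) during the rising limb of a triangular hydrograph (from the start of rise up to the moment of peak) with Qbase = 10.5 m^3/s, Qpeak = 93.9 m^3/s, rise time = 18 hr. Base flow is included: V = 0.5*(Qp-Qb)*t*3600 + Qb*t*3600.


V = 0.5*(93.9 - 10.5)*18*3600 + 10.5*18*3600 = 3.3826e+06 m^3


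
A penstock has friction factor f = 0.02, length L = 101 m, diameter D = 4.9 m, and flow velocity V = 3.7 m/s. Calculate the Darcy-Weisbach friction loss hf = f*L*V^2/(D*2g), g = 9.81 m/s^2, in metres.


hf = 0.02 * 101 * 3.7^2 / (4.9 * 2 * 9.81) = 0.2876 m


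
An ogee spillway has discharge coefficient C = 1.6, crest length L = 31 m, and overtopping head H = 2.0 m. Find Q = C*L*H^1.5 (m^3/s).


Q = 1.6 * 31 * 2.0^1.5 = 140.2900 m^3/s


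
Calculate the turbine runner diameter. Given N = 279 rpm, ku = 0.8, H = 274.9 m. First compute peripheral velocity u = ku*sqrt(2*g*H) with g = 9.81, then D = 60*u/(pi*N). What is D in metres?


u = 0.8 * sqrt(2*9.81*274.9) = 58.7526 m/s
D = 60 * 58.7526 / (pi * 279) = 4.0218 m


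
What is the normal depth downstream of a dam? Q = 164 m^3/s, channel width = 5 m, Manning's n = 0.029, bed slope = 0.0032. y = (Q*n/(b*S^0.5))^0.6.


y = (164 * 0.029 / (5 * 0.0032^0.5))^0.6 = 5.4377 m


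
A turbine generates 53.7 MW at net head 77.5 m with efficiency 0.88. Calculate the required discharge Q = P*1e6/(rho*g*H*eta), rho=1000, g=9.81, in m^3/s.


Q = 53.7 * 1e6 / (1000 * 9.81 * 77.5 * 0.88) = 80.2640 m^3/s


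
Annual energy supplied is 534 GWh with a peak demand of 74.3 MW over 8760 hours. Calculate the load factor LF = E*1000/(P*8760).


LF = 534 * 1000 / (74.3 * 8760) = 0.8204


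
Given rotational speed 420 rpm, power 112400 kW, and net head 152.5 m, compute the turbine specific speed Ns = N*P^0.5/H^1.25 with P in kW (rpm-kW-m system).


Ns = 420 * 112400^0.5 / 152.5^1.25 = 262.7515


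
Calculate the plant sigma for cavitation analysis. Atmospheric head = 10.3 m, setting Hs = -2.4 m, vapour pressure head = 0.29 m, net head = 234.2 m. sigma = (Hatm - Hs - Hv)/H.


sigma = (10.3 - (-2.4) - 0.29) / 234.2 = 0.0530


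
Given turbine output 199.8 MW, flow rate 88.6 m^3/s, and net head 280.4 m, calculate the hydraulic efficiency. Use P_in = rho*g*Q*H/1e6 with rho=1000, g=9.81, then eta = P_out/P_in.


P_in = 1000 * 9.81 * 88.6 * 280.4 / 1e6 = 243.7141 MW
eta = 199.8 / 243.7141 = 0.8198


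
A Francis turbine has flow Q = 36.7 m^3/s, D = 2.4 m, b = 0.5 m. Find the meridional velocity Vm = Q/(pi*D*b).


Vm = 36.7 / (pi * 2.4 * 0.5) = 9.7350 m/s


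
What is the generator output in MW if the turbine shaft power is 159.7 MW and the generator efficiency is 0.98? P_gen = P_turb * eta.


P_gen = 159.7 * 0.98 = 156.5060 MW


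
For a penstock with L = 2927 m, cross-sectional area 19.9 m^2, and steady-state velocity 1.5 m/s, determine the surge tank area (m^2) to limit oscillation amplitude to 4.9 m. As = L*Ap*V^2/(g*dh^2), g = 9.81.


As = 2927 * 19.9 * 1.5^2 / (9.81 * 4.9^2) = 556.4128 m^2


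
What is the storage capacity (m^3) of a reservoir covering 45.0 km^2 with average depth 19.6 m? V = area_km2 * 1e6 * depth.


V = 45.0 * 1e6 * 19.6 = 8.8200e+08 m^3


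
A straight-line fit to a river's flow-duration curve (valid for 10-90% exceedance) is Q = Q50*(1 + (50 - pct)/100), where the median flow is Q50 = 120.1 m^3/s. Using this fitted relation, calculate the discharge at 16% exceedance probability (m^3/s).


Q = 120.1 * (1 + (50 - 16)/100) = 160.9340 m^3/s


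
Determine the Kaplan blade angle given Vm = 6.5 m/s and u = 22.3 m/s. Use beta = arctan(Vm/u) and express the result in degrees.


beta = arctan(6.5 / 22.3) = 16.2503 degrees


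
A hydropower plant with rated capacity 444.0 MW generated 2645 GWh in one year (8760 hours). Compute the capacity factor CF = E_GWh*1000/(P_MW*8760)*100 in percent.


CF = 2645 * 1000 / (444.0 * 8760) * 100 = 68.0046 %


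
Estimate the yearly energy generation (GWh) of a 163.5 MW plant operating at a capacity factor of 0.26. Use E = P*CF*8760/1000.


E = 163.5 * 0.26 * 8760 / 1000 = 372.3876 GWh


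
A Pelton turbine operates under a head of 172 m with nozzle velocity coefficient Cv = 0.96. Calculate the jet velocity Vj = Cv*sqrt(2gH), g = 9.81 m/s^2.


Vj = 0.96 * sqrt(2*9.81*172) = 55.7680 m/s


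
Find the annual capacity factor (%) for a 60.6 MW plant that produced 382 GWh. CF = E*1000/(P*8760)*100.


CF = 382 * 1000 / (60.6 * 8760) * 100 = 71.9593 %


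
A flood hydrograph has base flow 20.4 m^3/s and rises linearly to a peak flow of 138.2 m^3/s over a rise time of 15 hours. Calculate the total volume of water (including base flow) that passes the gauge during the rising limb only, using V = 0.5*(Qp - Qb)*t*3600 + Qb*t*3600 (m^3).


V = 0.5*(138.2 - 20.4)*15*3600 + 20.4*15*3600 = 4.2822e+06 m^3


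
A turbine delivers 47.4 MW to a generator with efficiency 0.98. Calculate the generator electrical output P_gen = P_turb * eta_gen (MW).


P_gen = 47.4 * 0.98 = 46.4520 MW


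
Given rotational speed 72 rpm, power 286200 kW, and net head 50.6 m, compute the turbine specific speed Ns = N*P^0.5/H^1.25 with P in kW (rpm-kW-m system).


Ns = 72 * 286200^0.5 / 50.6^1.25 = 285.4166


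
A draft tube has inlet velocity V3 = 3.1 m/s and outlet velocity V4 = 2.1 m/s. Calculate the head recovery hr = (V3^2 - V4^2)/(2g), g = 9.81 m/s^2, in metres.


hr = (3.1^2 - 2.1^2) / (2*9.81) = 0.2650 m


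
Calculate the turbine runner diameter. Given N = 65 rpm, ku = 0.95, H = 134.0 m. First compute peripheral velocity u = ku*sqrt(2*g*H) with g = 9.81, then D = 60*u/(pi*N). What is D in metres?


u = 0.95 * sqrt(2*9.81*134.0) = 48.7108 m/s
D = 60 * 48.7108 / (pi * 65) = 14.3124 m


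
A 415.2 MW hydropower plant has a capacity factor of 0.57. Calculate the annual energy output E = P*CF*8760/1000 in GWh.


E = 415.2 * 0.57 * 8760 / 1000 = 2073.1766 GWh


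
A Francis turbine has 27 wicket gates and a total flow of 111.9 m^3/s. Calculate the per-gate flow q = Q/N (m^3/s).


q = 111.9 / 27 = 4.1444 m^3/s


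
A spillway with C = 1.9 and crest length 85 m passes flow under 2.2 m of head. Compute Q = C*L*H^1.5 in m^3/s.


Q = 1.9 * 85 * 2.2^1.5 = 526.9951 m^3/s


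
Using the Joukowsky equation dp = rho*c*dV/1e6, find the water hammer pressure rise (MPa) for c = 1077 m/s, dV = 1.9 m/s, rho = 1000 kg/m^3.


dp = 1000 * 1077 * 1.9 / 1e6 = 2.0463 MPa


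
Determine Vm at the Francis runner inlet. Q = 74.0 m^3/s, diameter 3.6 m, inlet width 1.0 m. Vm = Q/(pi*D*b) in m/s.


Vm = 74.0 / (pi * 3.6 * 1.0) = 6.5430 m/s


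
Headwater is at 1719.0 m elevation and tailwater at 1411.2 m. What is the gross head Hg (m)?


Hg = 1719.0 - 1411.2 = 307.8000 m


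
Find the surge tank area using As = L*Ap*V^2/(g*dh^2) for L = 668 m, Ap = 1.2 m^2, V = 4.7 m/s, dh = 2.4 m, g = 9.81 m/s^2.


As = 668 * 1.2 * 4.7^2 / (9.81 * 2.4^2) = 313.3733 m^2


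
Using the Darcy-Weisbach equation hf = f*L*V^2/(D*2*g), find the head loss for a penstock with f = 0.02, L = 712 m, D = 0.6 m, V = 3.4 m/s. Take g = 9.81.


hf = 0.02 * 712 * 3.4^2 / (0.6 * 2 * 9.81) = 13.9836 m


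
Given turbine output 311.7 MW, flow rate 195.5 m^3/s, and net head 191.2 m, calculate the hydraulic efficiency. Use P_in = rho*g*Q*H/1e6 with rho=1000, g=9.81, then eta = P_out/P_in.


P_in = 1000 * 9.81 * 195.5 * 191.2 / 1e6 = 366.6939 MW
eta = 311.7 / 366.6939 = 0.8500


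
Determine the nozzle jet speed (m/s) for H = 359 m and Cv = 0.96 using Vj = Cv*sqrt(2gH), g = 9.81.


Vj = 0.96 * sqrt(2*9.81*359) = 80.5690 m/s


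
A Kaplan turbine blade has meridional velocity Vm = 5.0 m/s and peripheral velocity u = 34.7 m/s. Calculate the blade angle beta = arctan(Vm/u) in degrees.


beta = arctan(5.0 / 34.7) = 8.1994 degrees


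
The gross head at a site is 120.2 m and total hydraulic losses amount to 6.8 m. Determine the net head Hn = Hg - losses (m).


Hn = 120.2 - 6.8 = 113.4000 m


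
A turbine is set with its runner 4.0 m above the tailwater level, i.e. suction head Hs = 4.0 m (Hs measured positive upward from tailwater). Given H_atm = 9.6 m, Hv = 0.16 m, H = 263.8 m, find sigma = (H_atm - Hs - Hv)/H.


sigma = (9.6 - 4.0 - 0.16) / 263.8 = 0.0206


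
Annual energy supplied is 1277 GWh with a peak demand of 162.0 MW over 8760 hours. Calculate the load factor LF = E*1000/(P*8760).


LF = 1277 * 1000 / (162.0 * 8760) = 0.8999


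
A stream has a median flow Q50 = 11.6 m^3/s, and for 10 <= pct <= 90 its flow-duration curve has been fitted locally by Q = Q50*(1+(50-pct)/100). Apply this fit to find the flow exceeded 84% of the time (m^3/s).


Q = 11.6 * (1 + (50 - 84)/100) = 7.6560 m^3/s


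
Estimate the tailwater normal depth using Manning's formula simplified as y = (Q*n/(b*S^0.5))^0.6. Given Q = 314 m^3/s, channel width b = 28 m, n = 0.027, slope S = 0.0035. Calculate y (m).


y = (314 * 0.027 / (28 * 0.0035^0.5))^0.6 = 2.6635 m


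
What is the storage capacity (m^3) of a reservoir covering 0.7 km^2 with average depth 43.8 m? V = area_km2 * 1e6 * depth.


V = 0.7 * 1e6 * 43.8 = 3.0660e+07 m^3


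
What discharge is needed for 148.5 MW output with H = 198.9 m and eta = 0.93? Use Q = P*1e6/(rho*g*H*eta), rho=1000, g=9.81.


Q = 148.5 * 1e6 / (1000 * 9.81 * 198.9 * 0.93) = 81.8351 m^3/s


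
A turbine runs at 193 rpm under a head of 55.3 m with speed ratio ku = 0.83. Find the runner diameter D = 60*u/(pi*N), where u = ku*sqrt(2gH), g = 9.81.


u = 0.83 * sqrt(2*9.81*55.3) = 27.3395 m/s
D = 60 * 27.3395 / (pi * 193) = 2.7054 m


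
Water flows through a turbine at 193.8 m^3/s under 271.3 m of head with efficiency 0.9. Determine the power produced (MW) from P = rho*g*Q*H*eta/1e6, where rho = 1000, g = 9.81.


P = 1000 * 9.81 * 193.8 * 271.3 * 0.9 / 1e6 = 464.2106 MW


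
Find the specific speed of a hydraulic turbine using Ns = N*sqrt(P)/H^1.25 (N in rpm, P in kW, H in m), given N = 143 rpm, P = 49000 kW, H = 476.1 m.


Ns = 143 * 49000^0.5 / 476.1^1.25 = 14.2335


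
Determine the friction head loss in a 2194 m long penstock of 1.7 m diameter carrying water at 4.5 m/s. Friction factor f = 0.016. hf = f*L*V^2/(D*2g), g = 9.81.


hf = 0.016 * 2194 * 4.5^2 / (1.7 * 2 * 9.81) = 21.3125 m


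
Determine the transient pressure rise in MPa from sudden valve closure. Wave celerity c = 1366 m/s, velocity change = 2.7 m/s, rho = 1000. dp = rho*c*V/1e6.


dp = 1000 * 1366 * 2.7 / 1e6 = 3.6882 MPa


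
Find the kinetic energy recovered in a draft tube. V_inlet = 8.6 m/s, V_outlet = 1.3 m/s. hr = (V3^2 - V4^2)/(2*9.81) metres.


hr = (8.6^2 - 1.3^2) / (2*9.81) = 3.6835 m


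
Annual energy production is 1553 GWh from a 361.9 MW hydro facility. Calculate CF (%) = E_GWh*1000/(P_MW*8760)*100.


CF = 1553 * 1000 / (361.9 * 8760) * 100 = 48.9868 %


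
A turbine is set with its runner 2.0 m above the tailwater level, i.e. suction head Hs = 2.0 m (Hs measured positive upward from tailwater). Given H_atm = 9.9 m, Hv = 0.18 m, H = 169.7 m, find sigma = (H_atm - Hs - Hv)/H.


sigma = (9.9 - 2.0 - 0.18) / 169.7 = 0.0455


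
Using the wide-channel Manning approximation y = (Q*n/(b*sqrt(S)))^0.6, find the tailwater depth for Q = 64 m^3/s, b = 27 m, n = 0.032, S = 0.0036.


y = (64 * 0.032 / (27 * 0.0036^0.5))^0.6 = 1.1510 m


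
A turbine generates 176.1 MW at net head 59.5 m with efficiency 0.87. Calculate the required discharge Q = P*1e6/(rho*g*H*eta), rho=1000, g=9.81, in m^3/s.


Q = 176.1 * 1e6 / (1000 * 9.81 * 59.5 * 0.87) = 346.7801 m^3/s


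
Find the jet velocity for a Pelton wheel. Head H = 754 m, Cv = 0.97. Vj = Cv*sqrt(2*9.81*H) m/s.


Vj = 0.97 * sqrt(2*9.81*754) = 117.9796 m/s


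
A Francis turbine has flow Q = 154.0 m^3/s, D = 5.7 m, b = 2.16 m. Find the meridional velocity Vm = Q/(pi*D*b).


Vm = 154.0 / (pi * 5.7 * 2.16) = 3.9815 m/s


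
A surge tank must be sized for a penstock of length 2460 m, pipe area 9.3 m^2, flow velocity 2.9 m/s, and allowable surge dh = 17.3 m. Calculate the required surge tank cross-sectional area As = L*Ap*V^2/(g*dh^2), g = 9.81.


As = 2460 * 9.3 * 2.9^2 / (9.81 * 17.3^2) = 65.5319 m^2


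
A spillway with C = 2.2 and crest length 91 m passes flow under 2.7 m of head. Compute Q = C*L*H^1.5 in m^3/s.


Q = 2.2 * 91 * 2.7^1.5 = 888.1979 m^3/s


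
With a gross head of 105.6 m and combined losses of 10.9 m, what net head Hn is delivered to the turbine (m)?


Hn = 105.6 - 10.9 = 94.7000 m


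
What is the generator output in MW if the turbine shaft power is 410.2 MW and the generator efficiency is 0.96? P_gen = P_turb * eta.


P_gen = 410.2 * 0.96 = 393.7920 MW


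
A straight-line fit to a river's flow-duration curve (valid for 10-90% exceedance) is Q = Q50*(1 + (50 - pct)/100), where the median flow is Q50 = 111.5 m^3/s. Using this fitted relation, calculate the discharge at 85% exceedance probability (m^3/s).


Q = 111.5 * (1 + (50 - 85)/100) = 72.4750 m^3/s


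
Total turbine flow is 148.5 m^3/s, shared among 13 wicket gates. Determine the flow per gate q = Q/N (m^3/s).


q = 148.5 / 13 = 11.4231 m^3/s


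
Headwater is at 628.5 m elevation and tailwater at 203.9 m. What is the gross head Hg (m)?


Hg = 628.5 - 203.9 = 424.6000 m


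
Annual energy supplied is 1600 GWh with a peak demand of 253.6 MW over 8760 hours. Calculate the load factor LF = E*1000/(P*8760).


LF = 1600 * 1000 / (253.6 * 8760) = 0.7202


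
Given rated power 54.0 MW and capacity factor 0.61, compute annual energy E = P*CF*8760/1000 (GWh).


E = 54.0 * 0.61 * 8760 / 1000 = 288.5544 GWh


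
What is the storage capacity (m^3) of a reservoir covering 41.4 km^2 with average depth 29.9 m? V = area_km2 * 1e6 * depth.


V = 41.4 * 1e6 * 29.9 = 1.2379e+09 m^3


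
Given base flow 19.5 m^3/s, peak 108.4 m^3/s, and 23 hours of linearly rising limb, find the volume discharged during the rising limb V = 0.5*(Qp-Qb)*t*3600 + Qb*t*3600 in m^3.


V = 0.5*(108.4 - 19.5)*23*3600 + 19.5*23*3600 = 5.2951e+06 m^3


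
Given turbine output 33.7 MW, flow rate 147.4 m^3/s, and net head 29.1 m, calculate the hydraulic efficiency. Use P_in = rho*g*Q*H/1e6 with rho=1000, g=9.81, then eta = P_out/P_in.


P_in = 1000 * 9.81 * 147.4 * 29.1 / 1e6 = 42.0784 MW
eta = 33.7 / 42.0784 = 0.8009


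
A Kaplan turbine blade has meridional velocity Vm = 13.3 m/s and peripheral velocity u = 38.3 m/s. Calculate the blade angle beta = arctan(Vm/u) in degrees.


beta = arctan(13.3 / 38.3) = 19.1500 degrees


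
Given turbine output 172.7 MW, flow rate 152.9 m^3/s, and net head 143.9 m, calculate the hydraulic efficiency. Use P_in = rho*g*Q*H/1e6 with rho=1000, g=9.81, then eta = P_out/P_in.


P_in = 1000 * 9.81 * 152.9 * 143.9 / 1e6 = 215.8427 MW
eta = 172.7 / 215.8427 = 0.8001


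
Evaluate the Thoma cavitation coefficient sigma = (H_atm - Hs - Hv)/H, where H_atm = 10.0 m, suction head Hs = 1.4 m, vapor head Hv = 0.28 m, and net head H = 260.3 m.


sigma = (10.0 - 1.4 - 0.28) / 260.3 = 0.0320


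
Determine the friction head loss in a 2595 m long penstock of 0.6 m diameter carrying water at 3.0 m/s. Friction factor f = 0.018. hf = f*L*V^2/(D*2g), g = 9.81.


hf = 0.018 * 2595 * 3.0^2 / (0.6 * 2 * 9.81) = 35.7110 m


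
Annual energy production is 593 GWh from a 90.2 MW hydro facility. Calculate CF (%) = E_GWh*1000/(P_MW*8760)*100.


CF = 593 * 1000 / (90.2 * 8760) * 100 = 75.0489 %


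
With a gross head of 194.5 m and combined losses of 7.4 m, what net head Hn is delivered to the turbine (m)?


Hn = 194.5 - 7.4 = 187.1000 m


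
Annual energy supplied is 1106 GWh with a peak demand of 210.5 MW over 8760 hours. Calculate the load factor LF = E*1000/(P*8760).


LF = 1106 * 1000 / (210.5 * 8760) = 0.5998


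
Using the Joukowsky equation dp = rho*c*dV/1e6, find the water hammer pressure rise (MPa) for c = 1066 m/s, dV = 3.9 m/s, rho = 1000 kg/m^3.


dp = 1000 * 1066 * 3.9 / 1e6 = 4.1574 MPa


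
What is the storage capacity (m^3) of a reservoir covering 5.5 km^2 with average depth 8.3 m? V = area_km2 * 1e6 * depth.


V = 5.5 * 1e6 * 8.3 = 4.5650e+07 m^3


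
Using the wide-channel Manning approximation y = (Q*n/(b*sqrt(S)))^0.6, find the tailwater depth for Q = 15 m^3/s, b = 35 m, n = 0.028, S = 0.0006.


y = (15 * 0.028 / (35 * 0.0006^0.5))^0.6 = 0.6517 m


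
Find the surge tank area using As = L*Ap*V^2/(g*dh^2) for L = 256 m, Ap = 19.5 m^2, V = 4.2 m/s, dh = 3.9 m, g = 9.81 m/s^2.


As = 256 * 19.5 * 4.2^2 / (9.81 * 3.9^2) = 590.1670 m^2


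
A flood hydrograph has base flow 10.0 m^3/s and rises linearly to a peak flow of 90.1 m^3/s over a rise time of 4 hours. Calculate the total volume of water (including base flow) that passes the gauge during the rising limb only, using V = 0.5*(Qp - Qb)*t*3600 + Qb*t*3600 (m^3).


V = 0.5*(90.1 - 10.0)*4*3600 + 10.0*4*3600 = 720720.0000 m^3


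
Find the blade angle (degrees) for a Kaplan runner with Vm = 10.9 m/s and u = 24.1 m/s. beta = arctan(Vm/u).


beta = arctan(10.9 / 24.1) = 24.3364 degrees


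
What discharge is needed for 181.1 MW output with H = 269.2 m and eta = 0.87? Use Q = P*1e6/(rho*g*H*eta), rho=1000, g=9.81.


Q = 181.1 * 1e6 / (1000 * 9.81 * 269.2 * 0.87) = 78.8234 m^3/s


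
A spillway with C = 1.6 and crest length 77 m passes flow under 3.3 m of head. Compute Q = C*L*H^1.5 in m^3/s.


Q = 1.6 * 77 * 3.3^1.5 = 738.5529 m^3/s


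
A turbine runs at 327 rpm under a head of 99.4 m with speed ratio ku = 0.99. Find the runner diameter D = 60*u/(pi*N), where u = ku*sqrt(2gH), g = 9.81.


u = 0.99 * sqrt(2*9.81*99.4) = 43.7198 m/s
D = 60 * 43.7198 / (pi * 327) = 2.5535 m


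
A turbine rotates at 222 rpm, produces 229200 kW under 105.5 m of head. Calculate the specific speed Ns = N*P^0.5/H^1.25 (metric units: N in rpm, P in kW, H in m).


Ns = 222 * 229200^0.5 / 105.5^1.25 = 314.3364


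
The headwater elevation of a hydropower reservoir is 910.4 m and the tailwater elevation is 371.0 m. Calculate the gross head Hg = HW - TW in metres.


Hg = 910.4 - 371.0 = 539.4000 m


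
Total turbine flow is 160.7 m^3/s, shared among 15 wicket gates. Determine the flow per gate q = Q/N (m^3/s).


q = 160.7 / 15 = 10.7133 m^3/s


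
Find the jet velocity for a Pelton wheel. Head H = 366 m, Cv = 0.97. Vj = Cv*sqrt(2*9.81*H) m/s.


Vj = 0.97 * sqrt(2*9.81*366) = 82.1981 m/s


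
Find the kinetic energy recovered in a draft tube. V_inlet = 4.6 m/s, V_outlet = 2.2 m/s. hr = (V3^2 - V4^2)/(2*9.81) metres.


hr = (4.6^2 - 2.2^2) / (2*9.81) = 0.8318 m


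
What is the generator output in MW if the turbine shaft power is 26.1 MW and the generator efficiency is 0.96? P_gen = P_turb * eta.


P_gen = 26.1 * 0.96 = 25.0560 MW


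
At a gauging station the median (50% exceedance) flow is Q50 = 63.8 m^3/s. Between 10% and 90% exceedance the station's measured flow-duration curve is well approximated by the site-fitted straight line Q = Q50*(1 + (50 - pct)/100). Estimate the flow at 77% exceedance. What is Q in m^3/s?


Q = 63.8 * (1 + (50 - 77)/100) = 46.5740 m^3/s


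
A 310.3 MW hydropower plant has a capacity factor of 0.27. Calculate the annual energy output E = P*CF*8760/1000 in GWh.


E = 310.3 * 0.27 * 8760 / 1000 = 733.9216 GWh


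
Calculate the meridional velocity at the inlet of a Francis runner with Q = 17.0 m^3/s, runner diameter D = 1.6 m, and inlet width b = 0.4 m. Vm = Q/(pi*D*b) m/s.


Vm = 17.0 / (pi * 1.6 * 0.4) = 8.4551 m/s


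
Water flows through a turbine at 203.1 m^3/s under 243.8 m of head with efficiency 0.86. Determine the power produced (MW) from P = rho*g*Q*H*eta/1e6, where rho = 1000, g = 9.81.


P = 1000 * 9.81 * 203.1 * 243.8 * 0.86 / 1e6 = 417.7448 MW


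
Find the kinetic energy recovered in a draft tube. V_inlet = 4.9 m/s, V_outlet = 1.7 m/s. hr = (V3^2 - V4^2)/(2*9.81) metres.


hr = (4.9^2 - 1.7^2) / (2*9.81) = 1.0765 m


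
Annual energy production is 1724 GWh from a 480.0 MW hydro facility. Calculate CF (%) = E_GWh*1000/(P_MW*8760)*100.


CF = 1724 * 1000 / (480.0 * 8760) * 100 = 41.0008 %


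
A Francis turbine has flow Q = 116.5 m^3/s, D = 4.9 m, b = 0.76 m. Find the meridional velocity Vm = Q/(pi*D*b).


Vm = 116.5 / (pi * 4.9 * 0.76) = 9.9579 m/s


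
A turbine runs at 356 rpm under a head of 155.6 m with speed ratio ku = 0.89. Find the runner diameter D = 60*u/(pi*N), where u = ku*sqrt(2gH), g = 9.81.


u = 0.89 * sqrt(2*9.81*155.6) = 49.1750 m/s
D = 60 * 49.1750 / (pi * 356) = 2.6381 m


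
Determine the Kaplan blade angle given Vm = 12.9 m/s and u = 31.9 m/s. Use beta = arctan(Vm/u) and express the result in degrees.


beta = arctan(12.9 / 31.9) = 22.0179 degrees


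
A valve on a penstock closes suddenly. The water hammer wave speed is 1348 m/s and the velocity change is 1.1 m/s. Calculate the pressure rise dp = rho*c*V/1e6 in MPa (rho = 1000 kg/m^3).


dp = 1000 * 1348 * 1.1 / 1e6 = 1.4828 MPa


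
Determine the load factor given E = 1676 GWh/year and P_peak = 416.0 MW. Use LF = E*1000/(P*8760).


LF = 1676 * 1000 / (416.0 * 8760) = 0.4599


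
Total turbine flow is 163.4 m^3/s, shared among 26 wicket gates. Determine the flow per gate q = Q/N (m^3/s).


q = 163.4 / 26 = 6.2846 m^3/s


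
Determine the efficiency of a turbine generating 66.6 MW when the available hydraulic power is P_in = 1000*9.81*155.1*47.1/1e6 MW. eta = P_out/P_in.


P_in = 1000 * 9.81 * 155.1 * 47.1 / 1e6 = 71.6641 MW
eta = 66.6 / 71.6641 = 0.9293


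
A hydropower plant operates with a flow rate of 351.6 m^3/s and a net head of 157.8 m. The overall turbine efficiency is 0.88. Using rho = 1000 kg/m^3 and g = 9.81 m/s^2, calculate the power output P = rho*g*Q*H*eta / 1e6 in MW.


P = 1000 * 9.81 * 351.6 * 157.8 * 0.88 / 1e6 = 478.9692 MW


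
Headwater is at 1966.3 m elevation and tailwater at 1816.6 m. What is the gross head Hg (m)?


Hg = 1966.3 - 1816.6 = 149.7000 m


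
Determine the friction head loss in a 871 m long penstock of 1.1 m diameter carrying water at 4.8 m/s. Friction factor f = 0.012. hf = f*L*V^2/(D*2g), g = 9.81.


hf = 0.012 * 871 * 4.8^2 / (1.1 * 2 * 9.81) = 11.1581 m


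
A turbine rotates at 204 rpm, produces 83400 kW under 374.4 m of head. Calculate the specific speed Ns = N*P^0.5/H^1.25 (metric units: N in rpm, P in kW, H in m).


Ns = 204 * 83400^0.5 / 374.4^1.25 = 35.7720


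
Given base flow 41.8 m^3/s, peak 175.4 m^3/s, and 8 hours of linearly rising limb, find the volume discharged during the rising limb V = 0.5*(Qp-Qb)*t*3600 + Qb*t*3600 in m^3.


V = 0.5*(175.4 - 41.8)*8*3600 + 41.8*8*3600 = 3.1277e+06 m^3


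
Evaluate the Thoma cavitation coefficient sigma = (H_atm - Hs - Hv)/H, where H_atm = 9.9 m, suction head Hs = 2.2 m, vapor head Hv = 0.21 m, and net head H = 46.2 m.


sigma = (9.9 - 2.2 - 0.21) / 46.2 = 0.1621


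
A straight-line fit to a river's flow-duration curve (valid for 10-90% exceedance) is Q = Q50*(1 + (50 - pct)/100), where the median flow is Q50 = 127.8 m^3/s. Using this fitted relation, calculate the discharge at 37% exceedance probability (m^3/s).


Q = 127.8 * (1 + (50 - 37)/100) = 144.4140 m^3/s


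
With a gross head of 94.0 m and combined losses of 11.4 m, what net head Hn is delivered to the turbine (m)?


Hn = 94.0 - 11.4 = 82.6000 m


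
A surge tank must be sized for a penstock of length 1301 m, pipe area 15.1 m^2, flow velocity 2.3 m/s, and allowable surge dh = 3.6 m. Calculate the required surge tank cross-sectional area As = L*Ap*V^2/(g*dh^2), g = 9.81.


As = 1301 * 15.1 * 2.3^2 / (9.81 * 3.6^2) = 817.4024 m^2


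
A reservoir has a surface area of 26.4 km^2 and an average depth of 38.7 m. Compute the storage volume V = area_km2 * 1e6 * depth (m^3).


V = 26.4 * 1e6 * 38.7 = 1.0217e+09 m^3


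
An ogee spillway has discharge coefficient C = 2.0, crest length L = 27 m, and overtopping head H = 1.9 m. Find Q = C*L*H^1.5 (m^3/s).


Q = 2.0 * 27 * 1.9^1.5 = 141.4243 m^3/s


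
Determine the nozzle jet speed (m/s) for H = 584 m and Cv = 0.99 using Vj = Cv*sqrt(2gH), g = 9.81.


Vj = 0.99 * sqrt(2*9.81*584) = 105.9720 m/s


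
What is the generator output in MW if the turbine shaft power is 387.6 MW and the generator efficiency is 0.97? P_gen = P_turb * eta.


P_gen = 387.6 * 0.97 = 375.9720 MW


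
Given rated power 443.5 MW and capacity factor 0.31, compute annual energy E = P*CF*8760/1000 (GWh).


E = 443.5 * 0.31 * 8760 / 1000 = 1204.3686 GWh


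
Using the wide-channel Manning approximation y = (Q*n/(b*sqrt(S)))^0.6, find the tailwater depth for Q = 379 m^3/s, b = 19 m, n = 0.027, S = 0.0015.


y = (379 * 0.027 / (19 * 0.0015^0.5))^0.6 = 4.8520 m


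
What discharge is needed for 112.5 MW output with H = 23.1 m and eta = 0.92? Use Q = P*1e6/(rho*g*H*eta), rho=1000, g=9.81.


Q = 112.5 * 1e6 / (1000 * 9.81 * 23.1 * 0.92) = 539.6146 m^3/s


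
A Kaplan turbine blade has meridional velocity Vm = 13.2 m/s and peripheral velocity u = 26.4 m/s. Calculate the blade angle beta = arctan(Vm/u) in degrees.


beta = arctan(13.2 / 26.4) = 26.5651 degrees


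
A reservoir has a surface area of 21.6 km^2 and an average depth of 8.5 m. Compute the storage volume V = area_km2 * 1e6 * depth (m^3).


V = 21.6 * 1e6 * 8.5 = 1.8360e+08 m^3


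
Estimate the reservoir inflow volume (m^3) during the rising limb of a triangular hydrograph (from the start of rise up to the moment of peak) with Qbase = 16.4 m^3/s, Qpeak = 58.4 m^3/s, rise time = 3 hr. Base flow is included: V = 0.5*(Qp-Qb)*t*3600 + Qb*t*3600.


V = 0.5*(58.4 - 16.4)*3*3600 + 16.4*3*3600 = 403920.0000 m^3


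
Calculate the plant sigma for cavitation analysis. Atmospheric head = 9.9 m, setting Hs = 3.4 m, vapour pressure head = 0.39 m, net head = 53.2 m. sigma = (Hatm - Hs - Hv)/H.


sigma = (9.9 - 3.4 - 0.39) / 53.2 = 0.1148


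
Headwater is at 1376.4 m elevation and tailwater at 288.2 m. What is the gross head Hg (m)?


Hg = 1376.4 - 288.2 = 1088.2000 m


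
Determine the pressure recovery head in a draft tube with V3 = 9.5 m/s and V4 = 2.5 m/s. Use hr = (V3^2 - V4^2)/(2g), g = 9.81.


hr = (9.5^2 - 2.5^2) / (2*9.81) = 4.2813 m


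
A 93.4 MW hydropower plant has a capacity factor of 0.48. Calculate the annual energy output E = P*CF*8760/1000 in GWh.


E = 93.4 * 0.48 * 8760 / 1000 = 392.7283 GWh


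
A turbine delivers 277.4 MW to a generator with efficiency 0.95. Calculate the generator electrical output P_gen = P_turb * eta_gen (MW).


P_gen = 277.4 * 0.95 = 263.5300 MW


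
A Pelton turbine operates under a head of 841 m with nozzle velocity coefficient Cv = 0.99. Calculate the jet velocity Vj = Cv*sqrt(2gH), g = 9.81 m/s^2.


Vj = 0.99 * sqrt(2*9.81*841) = 127.1694 m/s


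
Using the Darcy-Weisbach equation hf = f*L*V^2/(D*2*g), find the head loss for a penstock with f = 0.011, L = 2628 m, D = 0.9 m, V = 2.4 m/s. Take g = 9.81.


hf = 0.011 * 2628 * 2.4^2 / (0.9 * 2 * 9.81) = 9.4297 m


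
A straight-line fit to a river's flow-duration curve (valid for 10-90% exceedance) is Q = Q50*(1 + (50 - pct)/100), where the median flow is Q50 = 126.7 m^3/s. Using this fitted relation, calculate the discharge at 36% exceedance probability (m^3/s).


Q = 126.7 * (1 + (50 - 36)/100) = 144.4380 m^3/s


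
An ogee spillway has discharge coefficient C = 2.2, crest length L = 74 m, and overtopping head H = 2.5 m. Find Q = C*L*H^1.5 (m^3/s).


Q = 2.2 * 74 * 2.5^1.5 = 643.5235 m^3/s


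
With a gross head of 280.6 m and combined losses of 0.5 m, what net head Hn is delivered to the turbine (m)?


Hn = 280.6 - 0.5 = 280.1000 m


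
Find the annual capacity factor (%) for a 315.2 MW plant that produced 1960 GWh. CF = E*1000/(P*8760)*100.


CF = 1960 * 1000 / (315.2 * 8760) * 100 = 70.9849 %


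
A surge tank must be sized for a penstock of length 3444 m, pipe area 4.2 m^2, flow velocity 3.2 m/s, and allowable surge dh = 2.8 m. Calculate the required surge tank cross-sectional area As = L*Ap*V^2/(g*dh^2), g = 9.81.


As = 3444 * 4.2 * 3.2^2 / (9.81 * 2.8^2) = 1925.8716 m^2


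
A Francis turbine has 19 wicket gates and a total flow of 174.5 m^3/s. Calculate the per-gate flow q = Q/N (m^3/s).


q = 174.5 / 19 = 9.1842 m^3/s


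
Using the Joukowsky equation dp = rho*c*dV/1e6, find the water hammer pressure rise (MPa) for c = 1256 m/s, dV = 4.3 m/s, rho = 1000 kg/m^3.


dp = 1000 * 1256 * 4.3 / 1e6 = 5.4008 MPa


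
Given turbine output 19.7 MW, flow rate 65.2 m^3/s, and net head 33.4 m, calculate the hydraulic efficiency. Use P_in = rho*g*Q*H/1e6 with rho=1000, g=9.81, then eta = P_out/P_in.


P_in = 1000 * 9.81 * 65.2 * 33.4 / 1e6 = 21.3630 MW
eta = 19.7 / 21.3630 = 0.9222


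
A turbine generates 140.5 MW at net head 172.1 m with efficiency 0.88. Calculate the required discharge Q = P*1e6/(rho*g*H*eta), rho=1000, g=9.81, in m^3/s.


Q = 140.5 * 1e6 / (1000 * 9.81 * 172.1 * 0.88) = 94.5679 m^3/s


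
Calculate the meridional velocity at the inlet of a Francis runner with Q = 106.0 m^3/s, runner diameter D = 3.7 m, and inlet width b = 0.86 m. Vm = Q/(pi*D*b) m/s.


Vm = 106.0 / (pi * 3.7 * 0.86) = 10.6037 m/s


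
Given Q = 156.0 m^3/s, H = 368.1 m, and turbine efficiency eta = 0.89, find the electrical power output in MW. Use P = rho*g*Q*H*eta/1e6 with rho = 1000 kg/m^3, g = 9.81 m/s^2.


P = 1000 * 9.81 * 156.0 * 368.1 * 0.89 / 1e6 = 501.3597 MW


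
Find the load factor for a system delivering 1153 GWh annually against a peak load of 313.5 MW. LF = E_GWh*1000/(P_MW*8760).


LF = 1153 * 1000 / (313.5 * 8760) = 0.4198


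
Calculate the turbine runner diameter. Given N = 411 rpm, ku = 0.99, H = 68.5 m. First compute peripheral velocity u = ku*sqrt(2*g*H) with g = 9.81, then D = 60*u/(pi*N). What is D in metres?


u = 0.99 * sqrt(2*9.81*68.5) = 36.2936 m/s
D = 60 * 36.2936 / (pi * 411) = 1.6865 m


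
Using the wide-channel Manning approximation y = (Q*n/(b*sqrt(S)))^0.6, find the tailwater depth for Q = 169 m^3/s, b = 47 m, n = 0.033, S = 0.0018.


y = (169 * 0.033 / (47 * 0.0018^0.5))^0.6 = 1.8535 m


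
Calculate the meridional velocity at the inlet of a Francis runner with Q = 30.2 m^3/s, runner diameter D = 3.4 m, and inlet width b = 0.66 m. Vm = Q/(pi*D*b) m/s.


Vm = 30.2 / (pi * 3.4 * 0.66) = 4.2838 m/s


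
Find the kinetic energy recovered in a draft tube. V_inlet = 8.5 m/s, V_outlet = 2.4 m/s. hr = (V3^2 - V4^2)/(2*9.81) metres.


hr = (8.5^2 - 2.4^2) / (2*9.81) = 3.3889 m


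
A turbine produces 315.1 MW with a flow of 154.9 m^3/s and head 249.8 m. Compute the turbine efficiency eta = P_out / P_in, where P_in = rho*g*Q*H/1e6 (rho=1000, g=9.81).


P_in = 1000 * 9.81 * 154.9 * 249.8 / 1e6 = 379.5883 MW
eta = 315.1 / 379.5883 = 0.8301


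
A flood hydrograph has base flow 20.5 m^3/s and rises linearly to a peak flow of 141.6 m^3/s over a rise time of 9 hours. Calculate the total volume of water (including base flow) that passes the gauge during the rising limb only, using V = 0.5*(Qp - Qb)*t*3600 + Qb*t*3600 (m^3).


V = 0.5*(141.6 - 20.5)*9*3600 + 20.5*9*3600 = 2.6260e+06 m^3


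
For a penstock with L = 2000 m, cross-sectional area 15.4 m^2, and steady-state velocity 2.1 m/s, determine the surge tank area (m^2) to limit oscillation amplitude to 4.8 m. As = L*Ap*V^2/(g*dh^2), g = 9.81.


As = 2000 * 15.4 * 2.1^2 / (9.81 * 4.8^2) = 600.9493 m^2


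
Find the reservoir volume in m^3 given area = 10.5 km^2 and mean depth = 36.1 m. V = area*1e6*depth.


V = 10.5 * 1e6 * 36.1 = 3.7905e+08 m^3


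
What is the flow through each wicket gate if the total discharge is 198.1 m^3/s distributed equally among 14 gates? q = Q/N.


q = 198.1 / 14 = 14.1500 m^3/s


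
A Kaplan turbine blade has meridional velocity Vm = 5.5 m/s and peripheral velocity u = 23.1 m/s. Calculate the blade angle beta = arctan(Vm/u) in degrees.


beta = arctan(5.5 / 23.1) = 13.3925 degrees


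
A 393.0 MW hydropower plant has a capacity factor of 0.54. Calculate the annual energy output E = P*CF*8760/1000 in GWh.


E = 393.0 * 0.54 * 8760 / 1000 = 1859.0472 GWh


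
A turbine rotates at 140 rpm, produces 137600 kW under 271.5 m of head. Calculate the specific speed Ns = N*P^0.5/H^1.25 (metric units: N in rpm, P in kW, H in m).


Ns = 140 * 137600^0.5 / 271.5^1.25 = 47.1221


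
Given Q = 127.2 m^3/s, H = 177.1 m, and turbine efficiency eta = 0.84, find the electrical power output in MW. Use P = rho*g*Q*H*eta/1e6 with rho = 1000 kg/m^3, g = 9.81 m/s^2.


P = 1000 * 9.81 * 127.2 * 177.1 * 0.84 / 1e6 = 185.6325 MW


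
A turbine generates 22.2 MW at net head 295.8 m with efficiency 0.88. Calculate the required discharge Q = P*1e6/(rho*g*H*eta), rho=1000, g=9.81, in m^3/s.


Q = 22.2 * 1e6 / (1000 * 9.81 * 295.8 * 0.88) = 8.6937 m^3/s


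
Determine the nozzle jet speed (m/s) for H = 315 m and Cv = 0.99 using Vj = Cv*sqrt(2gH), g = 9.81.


Vj = 0.99 * sqrt(2*9.81*315) = 77.8287 m/s


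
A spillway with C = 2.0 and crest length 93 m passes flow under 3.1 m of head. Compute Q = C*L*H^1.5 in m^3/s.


Q = 2.0 * 93 * 3.1^1.5 = 1015.2091 m^3/s


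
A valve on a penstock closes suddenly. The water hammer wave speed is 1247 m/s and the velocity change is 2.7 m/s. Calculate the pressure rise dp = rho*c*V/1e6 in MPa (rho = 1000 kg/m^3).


dp = 1000 * 1247 * 2.7 / 1e6 = 3.3669 MPa


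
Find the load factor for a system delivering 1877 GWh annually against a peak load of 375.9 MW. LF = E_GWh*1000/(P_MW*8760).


LF = 1877 * 1000 / (375.9 * 8760) = 0.5700


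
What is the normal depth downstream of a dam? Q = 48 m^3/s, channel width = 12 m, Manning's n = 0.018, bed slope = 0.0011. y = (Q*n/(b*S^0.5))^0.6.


y = (48 * 0.018 / (12 * 0.0011^0.5))^0.6 = 1.5921 m


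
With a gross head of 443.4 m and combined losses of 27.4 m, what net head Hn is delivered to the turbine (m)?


Hn = 443.4 - 27.4 = 416.0000 m


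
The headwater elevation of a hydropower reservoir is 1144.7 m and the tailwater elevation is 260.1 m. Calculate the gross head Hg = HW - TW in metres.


Hg = 1144.7 - 260.1 = 884.6000 m


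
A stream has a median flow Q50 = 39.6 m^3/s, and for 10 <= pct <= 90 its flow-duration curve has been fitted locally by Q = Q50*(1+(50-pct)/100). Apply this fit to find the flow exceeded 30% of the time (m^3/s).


Q = 39.6 * (1 + (50 - 30)/100) = 47.5200 m^3/s


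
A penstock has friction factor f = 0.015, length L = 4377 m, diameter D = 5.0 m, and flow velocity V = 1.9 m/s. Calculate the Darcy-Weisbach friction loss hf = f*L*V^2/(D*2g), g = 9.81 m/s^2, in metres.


hf = 0.015 * 4377 * 1.9^2 / (5.0 * 2 * 9.81) = 2.4161 m


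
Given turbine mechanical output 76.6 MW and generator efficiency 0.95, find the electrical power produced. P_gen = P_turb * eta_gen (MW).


P_gen = 76.6 * 0.95 = 72.7700 MW


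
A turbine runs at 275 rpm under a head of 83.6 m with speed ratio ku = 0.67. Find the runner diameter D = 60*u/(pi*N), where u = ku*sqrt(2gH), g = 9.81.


u = 0.67 * sqrt(2*9.81*83.6) = 27.1349 m/s
D = 60 * 27.1349 / (pi * 275) = 1.8845 m


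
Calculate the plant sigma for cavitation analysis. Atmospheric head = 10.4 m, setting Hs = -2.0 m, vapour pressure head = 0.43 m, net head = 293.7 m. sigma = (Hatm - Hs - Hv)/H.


sigma = (10.4 - (-2.0) - 0.43) / 293.7 = 0.0408


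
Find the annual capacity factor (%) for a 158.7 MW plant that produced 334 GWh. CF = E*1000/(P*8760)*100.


CF = 334 * 1000 / (158.7 * 8760) * 100 = 24.0251 %


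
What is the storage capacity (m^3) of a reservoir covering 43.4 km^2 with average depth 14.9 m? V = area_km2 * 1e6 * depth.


V = 43.4 * 1e6 * 14.9 = 6.4666e+08 m^3


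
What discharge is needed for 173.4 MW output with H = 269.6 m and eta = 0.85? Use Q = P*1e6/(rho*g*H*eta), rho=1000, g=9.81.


Q = 173.4 * 1e6 / (1000 * 9.81 * 269.6 * 0.85) = 77.1332 m^3/s


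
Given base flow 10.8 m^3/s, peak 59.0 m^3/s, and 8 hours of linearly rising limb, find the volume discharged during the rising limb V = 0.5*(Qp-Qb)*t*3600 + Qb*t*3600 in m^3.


V = 0.5*(59.0 - 10.8)*8*3600 + 10.8*8*3600 = 1.0051e+06 m^3


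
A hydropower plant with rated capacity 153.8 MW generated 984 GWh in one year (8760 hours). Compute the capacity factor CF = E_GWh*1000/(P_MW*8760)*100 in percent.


CF = 984 * 1000 / (153.8 * 8760) * 100 = 73.0356 %


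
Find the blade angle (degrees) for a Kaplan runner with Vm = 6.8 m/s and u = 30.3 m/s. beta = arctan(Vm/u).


beta = arctan(6.8 / 30.3) = 12.6489 degrees


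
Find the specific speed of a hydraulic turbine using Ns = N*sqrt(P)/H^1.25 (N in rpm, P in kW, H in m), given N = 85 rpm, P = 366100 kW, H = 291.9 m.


Ns = 85 * 366100^0.5 / 291.9^1.25 = 42.6262


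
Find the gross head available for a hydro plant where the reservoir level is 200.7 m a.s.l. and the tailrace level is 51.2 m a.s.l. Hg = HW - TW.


Hg = 200.7 - 51.2 = 149.5000 m


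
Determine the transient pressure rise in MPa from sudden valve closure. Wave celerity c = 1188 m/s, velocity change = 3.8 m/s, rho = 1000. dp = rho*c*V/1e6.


dp = 1000 * 1188 * 3.8 / 1e6 = 4.5144 MPa


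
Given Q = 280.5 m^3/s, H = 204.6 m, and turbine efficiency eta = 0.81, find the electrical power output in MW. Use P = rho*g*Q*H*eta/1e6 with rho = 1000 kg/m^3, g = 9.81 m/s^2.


P = 1000 * 9.81 * 280.5 * 204.6 * 0.81 / 1e6 = 456.0291 MW


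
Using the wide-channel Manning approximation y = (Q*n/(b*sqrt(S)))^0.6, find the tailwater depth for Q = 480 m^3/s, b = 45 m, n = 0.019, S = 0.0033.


y = (480 * 0.019 / (45 * 0.0033^0.5))^0.6 = 2.1307 m


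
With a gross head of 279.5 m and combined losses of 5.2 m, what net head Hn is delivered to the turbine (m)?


Hn = 279.5 - 5.2 = 274.3000 m


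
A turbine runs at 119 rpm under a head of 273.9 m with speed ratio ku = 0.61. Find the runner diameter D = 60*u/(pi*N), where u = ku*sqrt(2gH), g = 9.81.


u = 0.61 * sqrt(2*9.81*273.9) = 44.7173 m/s
D = 60 * 44.7173 / (pi * 119) = 7.1768 m


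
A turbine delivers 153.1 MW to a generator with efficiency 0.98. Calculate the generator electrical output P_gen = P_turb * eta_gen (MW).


P_gen = 153.1 * 0.98 = 150.0380 MW


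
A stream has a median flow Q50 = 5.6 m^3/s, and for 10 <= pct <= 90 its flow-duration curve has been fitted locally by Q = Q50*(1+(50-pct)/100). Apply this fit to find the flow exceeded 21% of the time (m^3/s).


Q = 5.6 * (1 + (50 - 21)/100) = 7.2240 m^3/s


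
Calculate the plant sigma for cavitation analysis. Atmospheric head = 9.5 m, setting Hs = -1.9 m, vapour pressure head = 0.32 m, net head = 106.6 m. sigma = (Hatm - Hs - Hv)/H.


sigma = (9.5 - (-1.9) - 0.32) / 106.6 = 0.1039


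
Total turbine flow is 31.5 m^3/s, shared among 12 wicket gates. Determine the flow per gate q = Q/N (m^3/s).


q = 31.5 / 12 = 2.6250 m^3/s


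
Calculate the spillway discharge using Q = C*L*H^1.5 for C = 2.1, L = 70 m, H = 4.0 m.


Q = 2.1 * 70 * 4.0^1.5 = 1176.0000 m^3/s
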